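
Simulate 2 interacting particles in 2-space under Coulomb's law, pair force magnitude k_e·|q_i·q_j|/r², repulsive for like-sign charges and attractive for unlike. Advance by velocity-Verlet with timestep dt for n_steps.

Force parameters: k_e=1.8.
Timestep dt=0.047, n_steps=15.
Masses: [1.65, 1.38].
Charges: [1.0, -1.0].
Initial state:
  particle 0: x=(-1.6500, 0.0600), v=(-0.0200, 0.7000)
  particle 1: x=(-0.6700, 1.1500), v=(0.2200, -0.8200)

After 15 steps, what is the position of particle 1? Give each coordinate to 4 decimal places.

step 0: x0=(-1.6500, 0.0600) x1=(-0.6700, 1.1500)
step 1: x0=(-1.6506, 0.0933) x1=(-0.6601, 1.1110)
step 2: x0=(-1.6503, 0.1275) x1=(-0.6512, 1.0709)
step 3: x0=(-1.6491, 0.1625) x1=(-0.6434, 1.0298)
step 4: x0=(-1.6469, 0.1985) x1=(-0.6369, 0.9876)
step 5: x0=(-1.6435, 0.2353) x1=(-0.6317, 0.9444)
step 6: x0=(-1.6388, 0.2731) x1=(-0.6281, 0.9000)
step 7: x0=(-1.6327, 0.3117) x1=(-0.6262, 0.8546)
step 8: x0=(-1.6249, 0.3513) x1=(-0.6263, 0.8081)
step 9: x0=(-1.6154, 0.3916) x1=(-0.6285, 0.7607)
step 10: x0=(-1.6038, 0.4327) x1=(-0.6331, 0.7123)
step 11: x0=(-1.5899, 0.4745) x1=(-0.6405, 0.6632)
step 12: x0=(-1.5735, 0.5168) x1=(-0.6509, 0.6134)
step 13: x0=(-1.5543, 0.5593) x1=(-0.6646, 0.5633)
step 14: x0=(-1.5321, 0.6019) x1=(-0.6819, 0.5132)
step 15: x0=(-1.5066, 0.6441) x1=(-0.7032, 0.4635)

(-0.7032, 0.4635)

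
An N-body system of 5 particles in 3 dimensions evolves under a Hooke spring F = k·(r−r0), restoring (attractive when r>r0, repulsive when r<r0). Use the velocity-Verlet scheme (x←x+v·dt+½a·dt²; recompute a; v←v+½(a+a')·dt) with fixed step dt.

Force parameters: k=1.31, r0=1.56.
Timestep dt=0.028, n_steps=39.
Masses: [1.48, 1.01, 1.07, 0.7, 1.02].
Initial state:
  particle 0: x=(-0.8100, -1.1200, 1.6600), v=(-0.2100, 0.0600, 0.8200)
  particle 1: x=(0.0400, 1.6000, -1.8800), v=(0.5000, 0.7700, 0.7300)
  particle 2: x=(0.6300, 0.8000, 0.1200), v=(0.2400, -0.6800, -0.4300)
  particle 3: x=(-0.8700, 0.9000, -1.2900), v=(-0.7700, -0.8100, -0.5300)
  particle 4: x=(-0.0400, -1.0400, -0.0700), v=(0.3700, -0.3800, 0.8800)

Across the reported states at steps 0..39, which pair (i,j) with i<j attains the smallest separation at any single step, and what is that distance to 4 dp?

step 0: x0=(-0.8100, -1.1200, 1.6600) x1=(0.0400, 1.6000, -1.8800) x2=(0.6300, 0.8000, 0.1200) x3=(-0.8700, 0.9000, -1.2900) x4=(-0.0400, -1.0400, -0.0700)
step 1: x0=(-0.8154, -1.1170, 1.6812) x1=(0.0539, 1.6199, -1.8577) x2=(0.6361, 0.7805, 0.1078) x3=(-0.8912, 0.8758, -1.3030) x4=(-0.0298, -1.0494, -0.0459)
step 2: x0=(-0.8199, -1.1114, 1.6990) x1=(0.0675, 1.6365, -1.8315) x2=(0.6409, 0.7601, 0.0954) x3=(-0.9115, 0.8488, -1.3121) x4=(-0.0198, -1.0564, -0.0228)
step 3: x0=(-0.8235, -1.1031, 1.7132) x1=(0.0808, 1.6496, -1.8016) x2=(0.6443, 0.7387, 0.0828) x3=(-0.9310, 0.8189, -1.3174) x4=(-0.0102, -1.0609, -0.0008)
step 4: x0=(-0.8261, -1.0922, 1.7239) x1=(0.0937, 1.6594, -1.7678) x2=(0.6465, 0.7165, 0.0700) x3=(-0.9494, 0.7861, -1.3189) x4=(-0.0008, -1.0630, 0.0200)
step 5: x0=(-0.8278, -1.0788, 1.7311) x1=(0.1062, 1.6656, -1.7303) x2=(0.6474, 0.6935, 0.0571) x3=(-0.9667, 0.7507, -1.3165) x4=(0.0082, -1.0626, 0.0398)
step 6: x0=(-0.8286, -1.0629, 1.7348) x1=(0.1182, 1.6684, -1.6892) x2=(0.6470, 0.6697, 0.0442) x3=(-0.9828, 0.7127, -1.3103) x4=(0.0168, -1.0598, 0.0584)
step 7: x0=(-0.8284, -1.0445, 1.7350) x1=(0.1297, 1.6678, -1.6444) x2=(0.6453, 0.6452, 0.0312) x3=(-0.9977, 0.6723, -1.3004) x4=(0.0251, -1.0547, 0.0758)
step 8: x0=(-0.8274, -1.0237, 1.7318) x1=(0.1407, 1.6637, -1.5961) x2=(0.6424, 0.6199, 0.0182) x3=(-1.0113, 0.6295, -1.2867) x4=(0.0330, -1.0474, 0.0922)
step 9: x0=(-0.8254, -1.0005, 1.7254) x1=(0.1510, 1.6561, -1.5444) x2=(0.6383, 0.5939, 0.0053) x3=(-1.0236, 0.5845, -1.2694) x4=(0.0406, -1.0378, 0.1074)
step 10: x0=(-0.8225, -0.9751, 1.7156) x1=(0.1608, 1.6453, -1.4894) x2=(0.6330, 0.5673, -0.0074) x3=(-1.0345, 0.5375, -1.2486) x4=(0.0478, -1.0261, 0.1216)
step 11: x0=(-0.8187, -0.9476, 1.7027) x1=(0.1698, 1.6311, -1.4312) x2=(0.6266, 0.5402, -0.0200) x3=(-1.0440, 0.4887, -1.2243) x4=(0.0545, -1.0124, 0.1347)
step 12: x0=(-0.8141, -0.9180, 1.6867) x1=(0.1782, 1.6137, -1.3700) x2=(0.6191, 0.5125, -0.0324) x3=(-1.0521, 0.4382, -1.1968) x4=(0.0609, -0.9968, 0.1468)
step 13: x0=(-0.8087, -0.8864, 1.6677) x1=(0.1858, 1.5931, -1.3060) x2=(0.6106, 0.4842, -0.0445) x3=(-1.0588, 0.3862, -1.1661) x4=(0.0670, -0.9794, 0.1579)
step 14: x0=(-0.8025, -0.8529, 1.6459) x1=(0.1927, 1.5696, -1.2393) x2=(0.6011, 0.4556, -0.0563) x3=(-1.0641, 0.3328, -1.1324) x4=(0.0726, -0.9604, 0.1680)
step 15: x0=(-0.7955, -0.8177, 1.6214) x1=(0.1988, 1.5432, -1.1700) x2=(0.5907, 0.4265, -0.0677) x3=(-1.0679, 0.2784, -1.0959) x4=(0.0779, -0.9398, 0.1773)
step 16: x0=(-0.7878, -0.7808, 1.5944) x1=(0.2040, 1.5140, -1.0984) x2=(0.5796, 0.3970, -0.0788) x3=(-1.0705, 0.2230, -1.0567) x4=(0.0829, -0.9179, 0.1858)
step 17: x0=(-0.7794, -0.7424, 1.5650) x1=(0.2085, 1.4822, -1.0247) x2=(0.5677, 0.3672, -0.0895) x3=(-1.0717, 0.1669, -1.0151) x4=(0.0875, -0.8947, 0.1936)
step 18: x0=(-0.7703, -0.7027, 1.5333) x1=(0.2121, 1.4480, -0.9490) x2=(0.5551, 0.3371, -0.0998) x3=(-1.0716, 0.1102, -0.9712) x4=(0.0919, -0.8705, 0.2006)
step 19: x0=(-0.7607, -0.6616, 1.4996) x1=(0.2149, 1.4115, -0.8716) x2=(0.5420, 0.3068, -0.1097) x3=(-1.0704, 0.0531, -0.9253) x4=(0.0960, -0.8454, 0.2071)
step 20: x0=(-0.7504, -0.6193, 1.4640) x1=(0.2169, 1.3730, -0.7926) x2=(0.5284, 0.2762, -0.1192) x3=(-1.0680, -0.0042, -0.8775) x4=(0.0998, -0.8195, 0.2131)
step 21: x0=(-0.7397, -0.5761, 1.4268) x1=(0.2181, 1.3326, -0.7121) x2=(0.5143, 0.2455, -0.1283) x3=(-1.0647, -0.0616, -0.8282) x4=(0.1034, -0.7931, 0.2186)
step 22: x0=(-0.7285, -0.5319, 1.3880) x1=(0.2184, 1.2906, -0.6305) x2=(0.5000, 0.2145, -0.1371) x3=(-1.0604, -0.1189, -0.7774) x4=(0.1069, -0.7662, 0.2237)
step 23: x0=(-0.7169, -0.4868, 1.3479) x1=(0.2180, 1.2471, -0.5479) x2=(0.4855, 0.1835, -0.1455) x3=(-1.0553, -0.1761, -0.7255) x4=(0.1102, -0.7391, 0.2286)
step 24: x0=(-0.7049, -0.4411, 1.3067) x1=(0.2168, 1.2024, -0.4644) x2=(0.4708, 0.1524, -0.1537) x3=(-1.0496, -0.2329, -0.6726) x4=(0.1134, -0.7119, 0.2333)
step 25: x0=(-0.6927, -0.3948, 1.2646) x1=(0.2148, 1.1568, -0.3801) x2=(0.4561, 0.1211, -0.1617) x3=(-1.0432, -0.2895, -0.6189) x4=(0.1165, -0.6847, 0.2380)
step 26: x0=(-0.6802, -0.3480, 1.2218) x1=(0.2121, 1.1104, -0.2953) x2=(0.4415, 0.0898, -0.1697) x3=(-1.0364, -0.3455, -0.5647) x4=(0.1197, -0.6578, 0.2426)
step 27: x0=(-0.6675, -0.3008, 1.1785) x1=(0.2088, 1.0634, -0.2100) x2=(0.4270, 0.0585, -0.1776) x3=(-1.0292, -0.4012, -0.5101) x4=(0.1229, -0.6312, 0.2473)
step 28: x0=(-0.6548, -0.2532, 1.1348) x1=(0.2049, 1.0161, -0.1244) x2=(0.4127, 0.0272, -0.1857) x3=(-1.0218, -0.4563, -0.4554) x4=(0.1261, -0.6050, 0.2521)
step 29: x0=(-0.6420, -0.2054, 1.0910) x1=(0.2004, 0.9687, -0.0385) x2=(0.3986, -0.0041, -0.1941) x3=(-1.0143, -0.5110, -0.4005) x4=(0.1295, -0.5795, 0.2572)
step 30: x0=(-0.6292, -0.1574, 1.0472) x1=(0.1954, 0.9213, 0.0476) x2=(0.3850, -0.0354, -0.2029) x3=(-1.0069, -0.5652, -0.3458) x4=(0.1331, -0.5546, 0.2626)
step 31: x0=(-0.6166, -0.1092, 1.0035) x1=(0.1900, 0.8742, 0.1338) x2=(0.3717, -0.0666, -0.2123) x3=(-0.9995, -0.6191, -0.2912) x4=(0.1369, -0.5305, 0.2684)
step 32: x0=(-0.6041, -0.0609, 0.9600) x1=(0.1843, 0.8274, 0.2201) x2=(0.3588, -0.0977, -0.2225) x3=(-0.9923, -0.6726, -0.2368) x4=(0.1409, -0.5073, 0.2747)
step 33: x0=(-0.5919, -0.0125, 0.9170) x1=(0.1783, 0.7811, 0.3064) x2=(0.3464, -0.1287, -0.2334) x3=(-0.9854, -0.7260, -0.1826) x4=(0.1453, -0.4849, 0.2814)
step 34: x0=(-0.5800, 0.0361, 0.8744) x1=(0.1723, 0.7354, 0.3928) x2=(0.3345, -0.1597, -0.2454) x3=(-0.9787, -0.7791, -0.1288) x4=(0.1500, -0.4635, 0.2887)
step 35: x0=(-0.5685, 0.0847, 0.8322) x1=(0.1662, 0.6903, 0.4791) x2=(0.3230, -0.1905, -0.2584) x3=(-0.9723, -0.8322, -0.0751) x4=(0.1550, -0.4431, 0.2966)
step 36: x0=(-0.5576, 0.1333, 0.7906) x1=(0.1602, 0.6460, 0.5655) x2=(0.3120, -0.2212, -0.2725) x3=(-0.9662, -0.8852, -0.0215) x4=(0.1604, -0.4236, 0.3050)
step 37: x0=(-0.5473, 0.1821, 0.7493) x1=(0.1544, 0.6025, 0.6519) x2=(0.3014, -0.2519, -0.2878) x3=(-0.9604, -0.9382, 0.0319) x4=(0.1663, -0.4050, 0.3140)
step 38: x0=(-0.5378, 0.2309, 0.7085) x1=(0.1490, 0.5596, 0.7384) x2=(0.2912, -0.2826, -0.3043) x3=(-0.9547, -0.9910, 0.0854) x4=(0.1725, -0.3874, 0.3236)
step 39: x0=(-0.5290, 0.2798, 0.6678) x1=(0.1440, 0.5173, 0.8252) x2=(0.2813, -0.3132, -0.3219) x3=(-0.9492, -1.0438, 0.1389) x4=(0.1793, -0.3705, 0.3337)

pair (2,4), distance 0.6305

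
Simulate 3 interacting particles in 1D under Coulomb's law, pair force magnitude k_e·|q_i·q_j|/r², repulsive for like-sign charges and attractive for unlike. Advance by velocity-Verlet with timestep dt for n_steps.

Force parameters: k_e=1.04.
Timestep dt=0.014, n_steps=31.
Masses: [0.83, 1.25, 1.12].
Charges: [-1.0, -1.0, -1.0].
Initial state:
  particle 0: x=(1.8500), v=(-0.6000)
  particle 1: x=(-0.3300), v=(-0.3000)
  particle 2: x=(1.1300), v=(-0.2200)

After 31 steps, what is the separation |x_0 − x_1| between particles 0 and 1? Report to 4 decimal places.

step 0: x0=(1.8500) x1=(-0.3300) x2=(1.1300)
step 1: x0=(1.8419) x1=(-0.3343) x2=(1.1268)
step 2: x0=(1.8343) x1=(-0.3386) x2=(1.1233)
step 3: x0=(1.8272) x1=(-0.3431) x2=(1.1195)
step 4: x0=(1.8207) x1=(-0.3477) x2=(1.1155)
step 5: x0=(1.8147) x1=(-0.3524) x2=(1.1112)
step 6: x0=(1.8093) x1=(-0.3572) x2=(1.1066)
step 7: x0=(1.8044) x1=(-0.3621) x2=(1.1017)
step 8: x0=(1.8000) x1=(-0.3671) x2=(1.0965)
step 9: x0=(1.7963) x1=(-0.3723) x2=(1.0911)
step 10: x0=(1.7930) x1=(-0.3775) x2=(1.0854)
step 11: x0=(1.7903) x1=(-0.3829) x2=(1.0793)
step 12: x0=(1.7882) x1=(-0.3884) x2=(1.0731)
step 13: x0=(1.7866) x1=(-0.3940) x2=(1.0665)
step 14: x0=(1.7855) x1=(-0.3997) x2=(1.0597)
step 15: x0=(1.7849) x1=(-0.4055) x2=(1.0526)
step 16: x0=(1.7848) x1=(-0.4114) x2=(1.0453)
step 17: x0=(1.7852) x1=(-0.4174) x2=(1.0377)
step 18: x0=(1.7862) x1=(-0.4236) x2=(1.0299)
step 19: x0=(1.7876) x1=(-0.4298) x2=(1.0218)
step 20: x0=(1.7894) x1=(-0.4362) x2=(1.0135)
step 21: x0=(1.7917) x1=(-0.4426) x2=(1.0050)
step 22: x0=(1.7945) x1=(-0.4492) x2=(0.9963)
step 23: x0=(1.7977) x1=(-0.4559) x2=(0.9874)
step 24: x0=(1.8013) x1=(-0.4627) x2=(0.9783)
step 25: x0=(1.8054) x1=(-0.4696) x2=(0.9691)
step 26: x0=(1.8098) x1=(-0.4766) x2=(0.9596)
step 27: x0=(1.8146) x1=(-0.4838) x2=(0.9500)
step 28: x0=(1.8198) x1=(-0.4910) x2=(0.9403)
step 29: x0=(1.8254) x1=(-0.4984) x2=(0.9304)
step 30: x0=(1.8313) x1=(-0.5058) x2=(0.9203)
step 31: x0=(1.8376) x1=(-0.5134) x2=(0.9101)

2.3510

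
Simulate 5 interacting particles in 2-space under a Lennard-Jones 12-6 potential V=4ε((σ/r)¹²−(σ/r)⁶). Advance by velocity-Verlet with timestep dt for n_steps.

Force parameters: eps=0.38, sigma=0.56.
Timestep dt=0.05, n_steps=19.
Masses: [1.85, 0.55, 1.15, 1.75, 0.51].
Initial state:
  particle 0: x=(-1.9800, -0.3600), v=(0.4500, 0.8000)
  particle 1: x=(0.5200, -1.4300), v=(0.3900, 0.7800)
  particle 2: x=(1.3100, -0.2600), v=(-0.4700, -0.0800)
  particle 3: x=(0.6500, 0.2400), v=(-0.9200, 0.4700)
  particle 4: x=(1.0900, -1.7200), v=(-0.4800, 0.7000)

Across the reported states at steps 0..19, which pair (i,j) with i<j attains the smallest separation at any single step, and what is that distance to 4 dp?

step 0: x0=(-1.9800, -0.3600) x1=(0.5200, -1.4300) x2=(1.3100, -0.2600) x3=(0.6500, 0.2400) x4=(1.0900, -1.7200)
step 1: x0=(-1.9575, -0.3200) x1=(0.5408, -1.3916) x2=(1.2857, -0.2635) x3=(0.6045, 0.2631) x4=(1.0646, -1.6842)
step 2: x0=(-1.9350, -0.2800) x1=(0.5489, -1.3458) x2=(1.2603, -0.2662) x3=(0.5597, 0.2856) x4=(1.0531, -1.6561)
step 3: x0=(-1.9125, -0.2400) x1=(0.5386, -1.2885) x2=(1.2338, -0.2683) x3=(0.5156, 0.3077) x4=(1.0615, -1.6401)
step 4: x0=(-1.8900, -0.2000) x1=(0.5288, -1.2312) x2=(1.2065, -0.2699) x3=(0.4720, 0.3292) x4=(1.0695, -1.6236)
step 5: x0=(-1.8675, -0.1600) x1=(0.5247, -1.1773) x2=(1.1784, -0.2713) x3=(0.4288, 0.3505) x4=(1.0718, -1.6029)
step 6: x0=(-1.8450, -0.1200) x1=(0.5266, -1.1274) x2=(1.1496, -0.2725) x3=(0.3859, 0.3714) x4=(1.0678, -1.5770)
step 7: x0=(-1.8225, -0.0800) x1=(0.5348, -1.0815) x2=(1.1202, -0.2738) x3=(0.3433, 0.3921) x4=(1.0577, -1.5458)
step 8: x0=(-1.8000, -0.0400) x1=(0.5491, -1.0395) x2=(1.0900, -0.2753) x3=(0.3010, 0.4125) x4=(1.0416, -1.5091)
step 9: x0=(-1.7774, -0.0000) x1=(0.5697, -1.0008) x2=(1.0590, -0.2774) x3=(0.2589, 0.4327) x4=(1.0200, -1.4668)
step 10: x0=(-1.7549, 0.0400) x1=(0.5949, -0.9628) x2=(1.0270, -0.2805) x3=(0.2170, 0.4527) x4=(0.9950, -1.4206)
step 11: x0=(-1.7324, 0.0800) x1=(0.6164, -0.9141) x2=(0.9935, -0.2855) x3=(0.1752, 0.4725) x4=(0.9766, -1.3813)
step 12: x0=(-1.7099, 0.1200) x1=(0.6269, -0.8406) x2=(0.9582, -0.2934) x3=(0.1336, 0.4922) x4=(0.9739, -1.3617)
step 13: x0=(-1.6874, 0.1600) x1=(0.6383, -0.7638) x2=(0.9220, -0.3027) x3=(0.0921, 0.5118) x4=(0.9717, -1.3420)
step 14: x0=(-1.6648, 0.2000) x1=(0.5818, -0.8081) x2=(0.9197, -0.2570) x3=(0.0507, 0.5312) x4=(0.9659, -1.3151)
step 15: x0=(-1.6423, 0.2400) x1=(0.5288, -0.8504) x2=(0.9162, -0.2133) x3=(0.0094, 0.5505) x4=(0.9587, -1.2856)
step 16: x0=(-1.6197, 0.2800) x1=(0.4741, -0.8822) x2=(0.9110, -0.1724) x3=(-0.0318, 0.5697) x4=(0.9568, -1.2607)
step 17: x0=(-1.5971, 0.3200) x1=(0.4165, -0.9068) x2=(0.9048, -0.1333) x3=(-0.0730, 0.5888) x4=(0.9601, -1.2392)
step 18: x0=(-1.5746, 0.3600) x1=(0.3620, -0.9309) x2=(0.8978, -0.0953) x3=(-0.1140, 0.6078) x4=(0.9613, -1.2157)
step 19: x0=(-1.5519, 0.4000) x1=(0.3139, -0.9565) x2=(0.8905, -0.0579) x3=(-0.1550, 0.6267) x4=(0.9562, -1.1886)

pair (1,2), distance 0.5415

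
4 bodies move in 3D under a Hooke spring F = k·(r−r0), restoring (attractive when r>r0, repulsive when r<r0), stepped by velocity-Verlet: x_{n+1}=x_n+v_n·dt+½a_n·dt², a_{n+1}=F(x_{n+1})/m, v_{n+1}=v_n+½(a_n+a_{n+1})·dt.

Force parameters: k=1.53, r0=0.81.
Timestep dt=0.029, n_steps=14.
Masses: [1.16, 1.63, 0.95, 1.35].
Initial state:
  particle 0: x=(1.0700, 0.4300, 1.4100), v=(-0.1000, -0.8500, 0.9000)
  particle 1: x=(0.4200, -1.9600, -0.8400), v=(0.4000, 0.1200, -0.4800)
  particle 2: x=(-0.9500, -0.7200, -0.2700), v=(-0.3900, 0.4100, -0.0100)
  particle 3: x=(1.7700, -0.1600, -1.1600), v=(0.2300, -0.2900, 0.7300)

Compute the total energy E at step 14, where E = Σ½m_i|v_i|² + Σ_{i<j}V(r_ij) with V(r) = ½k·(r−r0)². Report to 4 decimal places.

18.7909

step 0: x0=(1.0700, 0.4300, 1.4100) x1=(0.4200, -1.9600, -0.8400) x2=(-0.9500, -0.7200, -0.2700) x3=(1.7700, -0.1600, -1.1600)
step 1: x0=(1.0663, 0.4037, 1.4335) x1=(0.4318, -1.9551, -0.8532) x2=(-0.9585, -0.7078, -0.2701) x3=(1.7751, -0.1690, -1.1376)
step 2: x0=(1.0610, 0.3740, 1.4517) x1=(0.4441, -1.9472, -0.8649) x2=(-0.9612, -0.6949, -0.2699) x3=(1.7770, -0.1790, -1.1126)
step 3: x0=(1.0541, 0.3411, 1.4646) x1=(0.4567, -1.9365, -0.8751) x2=(-0.9581, -0.6815, -0.2693) x3=(1.7757, -0.1901, -1.0853)
step 4: x0=(1.0457, 0.3051, 1.4721) x1=(0.4697, -1.9230, -0.8837) x2=(-0.9493, -0.6677, -0.2684) x3=(1.7713, -0.2022, -1.0555)
step 5: x0=(1.0358, 0.2660, 1.4744) x1=(0.4830, -1.9068, -0.8906) x2=(-0.9348, -0.6534, -0.2670) x3=(1.7638, -0.2153, -1.0234)
step 6: x0=(1.0245, 0.2241, 1.4714) x1=(0.4965, -1.8878, -0.8960) x2=(-0.9146, -0.6389, -0.2651) x3=(1.7532, -0.2295, -0.9891)
step 7: x0=(1.0117, 0.1794, 1.4632) x1=(0.5104, -1.8662, -0.8997) x2=(-0.8889, -0.6241, -0.2628) x3=(1.7395, -0.2445, -0.9526)
step 8: x0=(0.9976, 0.1320, 1.4499) x1=(0.5245, -1.8421, -0.9018) x2=(-0.8578, -0.6092, -0.2600) x3=(1.7230, -0.2605, -0.9140)
step 9: x0=(0.9823, 0.0822, 1.4315) x1=(0.5387, -1.8154, -0.9021) x2=(-0.8214, -0.5943, -0.2568) x3=(1.7035, -0.2773, -0.8735)
step 10: x0=(0.9657, 0.0300, 1.4083) x1=(0.5532, -1.7865, -0.9009) x2=(-0.7799, -0.5794, -0.2531) x3=(1.6813, -0.2950, -0.8311)
step 11: x0=(0.9481, -0.0243, 1.3804) x1=(0.5677, -1.7552, -0.8979) x2=(-0.7334, -0.5646, -0.2489) x3=(1.6565, -0.3134, -0.7870)
step 12: x0=(0.9294, -0.0806, 1.3478) x1=(0.5824, -1.7218, -0.8934) x2=(-0.6823, -0.5501, -0.2442) x3=(1.6291, -0.3326, -0.7412)
step 13: x0=(0.9098, -0.1387, 1.3109) x1=(0.5972, -1.6864, -0.8872) x2=(-0.6268, -0.5358, -0.2391) x3=(1.5993, -0.3525, -0.6940)
step 14: x0=(0.8893, -0.1985, 1.2698) x1=(0.6120, -1.6491, -0.8795) x2=(-0.5671, -0.5219, -0.2335) x3=(1.5672, -0.3731, -0.6454)
step 0 velocities: v0=(-0.1000, -0.8500, 0.9000) v1=(0.4000, 0.1200, -0.4800) v2=(-0.3900, 0.4100, -0.0100) v3=(0.2300, -0.2900, 0.7300)
step 0: KE=1.8289, PE=16.9717, E=18.8006
step 14 velocities: v0=(-0.7195, -2.0852, -1.4855) v1=(0.5109, 1.3172, 0.2936) v2=(2.1267, 0.4729, 0.2001) v3=(-1.1426, -0.7183, 1.6978)
step 14: KE=11.2478, PE=7.5431, E=18.7909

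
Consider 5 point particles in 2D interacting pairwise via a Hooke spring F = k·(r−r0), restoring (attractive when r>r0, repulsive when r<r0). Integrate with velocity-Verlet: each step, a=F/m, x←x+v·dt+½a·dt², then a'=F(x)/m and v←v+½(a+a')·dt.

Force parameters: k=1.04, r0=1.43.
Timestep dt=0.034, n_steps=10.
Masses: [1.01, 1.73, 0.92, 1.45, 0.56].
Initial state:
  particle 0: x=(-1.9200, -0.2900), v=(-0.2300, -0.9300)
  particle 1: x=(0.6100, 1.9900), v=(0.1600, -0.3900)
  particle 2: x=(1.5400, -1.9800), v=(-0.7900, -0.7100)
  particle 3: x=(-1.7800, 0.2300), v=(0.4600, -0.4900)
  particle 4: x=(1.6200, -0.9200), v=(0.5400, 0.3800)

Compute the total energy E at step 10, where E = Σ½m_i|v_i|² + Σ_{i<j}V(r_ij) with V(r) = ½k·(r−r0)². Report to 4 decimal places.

21.6885

step 0: x0=(-1.9200, -0.2900) x1=(0.6100, 1.9900) x2=(1.5400, -1.9800) x3=(-1.7800, 0.2300) x4=(1.6200, -0.9200)
step 1: x0=(-1.9245, -0.3222) x1=(0.6149, 1.9745) x2=(1.5099, -2.0011) x3=(-1.7620, 0.2132) x4=(1.6333, -0.9039)
step 2: x0=(-1.9225, -0.3555) x1=(0.6187, 1.9546) x2=(1.4735, -2.0160) x3=(-1.7394, 0.1961) x4=(1.6366, -0.8816)
step 3: x0=(-1.9139, -0.3897) x1=(0.6214, 1.9304) x2=(1.4309, -2.0247) x3=(-1.7122, 0.1788) x4=(1.6299, -0.8534)
step 4: x0=(-1.8989, -0.4248) x1=(0.6229, 1.9017) x2=(1.3822, -2.0273) x3=(-1.6805, 0.1611) x4=(1.6133, -0.8197)
step 5: x0=(-1.8777, -0.4606) x1=(0.6233, 1.8689) x2=(1.3278, -2.0238) x3=(-1.6444, 0.1433) x4=(1.5871, -0.7809)
step 6: x0=(-1.8503, -0.4970) x1=(0.6226, 1.8318) x2=(1.2679, -2.0143) x3=(-1.6041, 0.1252) x4=(1.5516, -0.7374)
step 7: x0=(-1.8170, -0.5338) x1=(0.6207, 1.7907) x2=(1.2028, -1.9989) x3=(-1.5598, 0.1069) x4=(1.5072, -0.6897)
step 8: x0=(-1.7781, -0.5710) x1=(0.6176, 1.7456) x2=(1.1327, -1.9778) x3=(-1.5116, 0.0885) x4=(1.4542, -0.6383)
step 9: x0=(-1.7337, -0.6084) x1=(0.6134, 1.6968) x2=(1.0582, -1.9512) x3=(-1.4599, 0.0699) x4=(1.3932, -0.5836)
step 10: x0=(-1.6843, -0.6459) x1=(0.6079, 1.6443) x2=(0.9794, -1.9193) x3=(-1.4047, 0.0513) x4=(1.3248, -0.5262)
step 0 velocities: v0=(-0.2300, -0.9300) v1=(0.1600, -0.3900) v2=(-0.7900, -0.7100) v3=(0.4600, -0.4900) v4=(0.5400, 0.3800)
step 0: KE=1.5857, PE=20.1179, E=21.7036
step 10 velocities: v0=(1.5227, -1.1006) v1=(-0.1766, -1.5931) v2=(-2.3708, 1.0129) v3=(1.6681, -0.5468) v4=(-2.1125, 1.7211)
step 10: KE=11.3755, PE=10.3130, E=21.6885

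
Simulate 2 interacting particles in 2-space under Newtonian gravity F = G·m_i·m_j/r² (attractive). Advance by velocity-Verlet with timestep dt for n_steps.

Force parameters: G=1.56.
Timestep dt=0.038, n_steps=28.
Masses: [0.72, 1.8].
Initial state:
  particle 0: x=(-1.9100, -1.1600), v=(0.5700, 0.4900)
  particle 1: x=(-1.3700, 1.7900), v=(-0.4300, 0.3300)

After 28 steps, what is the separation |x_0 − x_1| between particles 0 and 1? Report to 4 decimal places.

step 0: x0=(-1.9100, -1.1600) x1=(-1.3700, 1.7900)
step 1: x0=(-1.8883, -1.1412) x1=(-1.3864, 1.8025)
step 2: x0=(-1.8665, -1.1219) x1=(-1.4027, 1.8147)
step 3: x0=(-1.8447, -1.1021) x1=(-1.4192, 1.8268)
step 4: x0=(-1.8228, -1.0819) x1=(-1.4356, 1.8387)
step 5: x0=(-1.8008, -1.0613) x1=(-1.4521, 1.8504)
step 6: x0=(-1.7787, -1.0401) x1=(-1.4686, 1.8620)
step 7: x0=(-1.7567, -1.0185) x1=(-1.4851, 1.8733)
step 8: x0=(-1.7345, -0.9964) x1=(-1.5016, 1.8845)
step 9: x0=(-1.7124, -0.9739) x1=(-1.5181, 1.8954)
step 10: x0=(-1.6902, -0.9508) x1=(-1.5347, 1.9062)
step 11: x0=(-1.6679, -0.9273) x1=(-1.5513, 1.9168)
step 12: x0=(-1.6457, -0.9032) x1=(-1.5678, 1.9271)
step 13: x0=(-1.6234, -0.8787) x1=(-1.5844, 1.9373)
step 14: x0=(-1.6012, -0.8536) x1=(-1.6010, 1.9473)
step 15: x0=(-1.5789, -0.8280) x1=(-1.6176, 1.9570)
step 16: x0=(-1.5566, -0.8019) x1=(-1.6342, 1.9666)
step 17: x0=(-1.5344, -0.7753) x1=(-1.6507, 1.9759)
step 18: x0=(-1.5122, -0.7481) x1=(-1.6673, 1.9850)
step 19: x0=(-1.4900, -0.7204) x1=(-1.6839, 1.9939)
step 20: x0=(-1.4678, -0.6921) x1=(-1.7004, 2.0026)
step 21: x0=(-1.4457, -0.6633) x1=(-1.7169, 2.0111)
step 22: x0=(-1.4237, -0.6339) x1=(-1.7334, 2.0193)
step 23: x0=(-1.4017, -0.6040) x1=(-1.7499, 2.0273)
step 24: x0=(-1.3798, -0.5735) x1=(-1.7663, 2.0351)
step 25: x0=(-1.3579, -0.5424) x1=(-1.7827, 2.0427)
step 26: x0=(-1.3362, -0.5108) x1=(-1.7991, 2.0500)
step 27: x0=(-1.3146, -0.4785) x1=(-1.8154, 2.0571)
step 28: x0=(-1.2931, -0.4457) x1=(-1.8317, 2.0639)

2.5667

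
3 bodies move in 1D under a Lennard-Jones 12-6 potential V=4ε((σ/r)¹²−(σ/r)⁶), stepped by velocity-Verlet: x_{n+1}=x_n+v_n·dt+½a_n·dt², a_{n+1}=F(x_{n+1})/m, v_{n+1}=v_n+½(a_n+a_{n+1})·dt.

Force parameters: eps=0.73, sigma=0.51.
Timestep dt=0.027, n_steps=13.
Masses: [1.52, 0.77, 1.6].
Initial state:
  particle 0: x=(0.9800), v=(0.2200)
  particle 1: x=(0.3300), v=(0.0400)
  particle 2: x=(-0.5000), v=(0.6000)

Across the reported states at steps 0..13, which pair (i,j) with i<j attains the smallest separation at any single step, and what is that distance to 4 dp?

pair (0,1), distance 0.5451

step 0: x0=(0.9800) x1=(0.3300) x2=(-0.5000)
step 1: x0=(0.9851) x1=(0.3322) x2=(-0.4836)
step 2: x0=(0.9887) x1=(0.3365) x2=(-0.4666)
step 3: x0=(0.9906) x1=(0.3427) x2=(-0.4491)
step 4: x0=(0.9909) x1=(0.3509) x2=(-0.4309)
step 5: x0=(0.9895) x1=(0.3609) x2=(-0.4121)
step 6: x0=(0.9865) x1=(0.3726) x2=(-0.3925)
step 7: x0=(0.9819) x1=(0.3859) x2=(-0.3722)
step 8: x0=(0.9761) x1=(0.3998) x2=(-0.3510)
step 9: x0=(0.9700) x1=(0.4125) x2=(-0.3290)
step 10: x0=(0.9655) x1=(0.4204) x2=(-0.3061)
step 11: x0=(0.9644) x1=(0.4192) x2=(-0.2821)
step 12: x0=(0.9668) x1=(0.4086) x2=(-0.2570)
step 13: x0=(0.9706) x1=(0.3922) x2=(-0.2303)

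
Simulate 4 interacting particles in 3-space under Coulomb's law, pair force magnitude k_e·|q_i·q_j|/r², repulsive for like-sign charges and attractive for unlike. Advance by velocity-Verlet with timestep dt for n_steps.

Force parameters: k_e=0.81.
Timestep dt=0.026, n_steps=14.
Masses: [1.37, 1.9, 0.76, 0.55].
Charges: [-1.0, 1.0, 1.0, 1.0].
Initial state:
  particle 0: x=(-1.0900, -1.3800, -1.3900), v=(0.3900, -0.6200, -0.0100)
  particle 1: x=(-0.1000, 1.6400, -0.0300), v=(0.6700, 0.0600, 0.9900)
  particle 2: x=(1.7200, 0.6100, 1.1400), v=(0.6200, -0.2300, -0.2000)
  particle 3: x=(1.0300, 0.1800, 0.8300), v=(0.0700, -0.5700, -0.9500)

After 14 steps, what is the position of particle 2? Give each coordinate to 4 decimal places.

(2.0087, 0.5535, 1.0991)

step 0: x0=(-1.0900, -1.3800, -1.3900) x1=(-0.1000, 1.6400, -0.0300) x2=(1.7200, 0.6100, 1.1400) x3=(1.0300, 0.1800, 0.8300)
step 1: x0=(-1.0798, -1.3961, -1.3902) x1=(-0.0826, 1.6416, -0.0043) x2=(1.7365, 0.6042, 1.1350) x3=(1.0313, 0.1648, 0.8051)
step 2: x0=(-1.0696, -1.4121, -1.3904) x1=(-0.0653, 1.6432, 0.0214) x2=(1.7538, 0.5988, 1.1303) x3=(1.0318, 0.1487, 0.7798)
step 3: x0=(-1.0594, -1.4281, -1.3906) x1=(-0.0481, 1.6449, 0.0469) x2=(1.7719, 0.5937, 1.1261) x3=(1.0314, 0.1318, 0.7540)
step 4: x0=(-1.0491, -1.4440, -1.3907) x1=(-0.0310, 1.6467, 0.0725) x2=(1.7907, 0.5890, 1.1221) x3=(1.0302, 0.1141, 0.7279)
step 5: x0=(-1.0387, -1.4599, -1.3907) x1=(-0.0140, 1.6485, 0.0979) x2=(1.8101, 0.5845, 1.1185) x3=(1.0283, 0.0957, 0.7014)
step 6: x0=(-1.0284, -1.4757, -1.3907) x1=(0.0030, 1.6504, 0.1234) x2=(1.8301, 0.5803, 1.1153) x3=(1.0257, 0.0766, 0.6745)
step 7: x0=(-1.0179, -1.4915, -1.3906) x1=(0.0199, 1.6523, 0.1487) x2=(1.8507, 0.5763, 1.1123) x3=(1.0225, 0.0568, 0.6472)
step 8: x0=(-1.0074, -1.5072, -1.3905) x1=(0.0366, 1.6543, 0.1740) x2=(1.8719, 0.5726, 1.1097) x3=(1.0188, 0.0364, 0.6196)
step 9: x0=(-0.9969, -1.5229, -1.3904) x1=(0.0533, 1.6564, 0.1993) x2=(1.8935, 0.5690, 1.1073) x3=(1.0145, 0.0153, 0.5916)
step 10: x0=(-0.9863, -1.5385, -1.3902) x1=(0.0699, 1.6585, 0.2245) x2=(1.9157, 0.5656, 1.1052) x3=(1.0097, -0.0065, 0.5633)
step 11: x0=(-0.9757, -1.5540, -1.3900) x1=(0.0864, 1.6608, 0.2497) x2=(1.9383, 0.5624, 1.1033) x3=(1.0044, -0.0288, 0.5347)
step 12: x0=(-0.9651, -1.5695, -1.3897) x1=(0.1029, 1.6631, 0.2748) x2=(1.9614, 0.5593, 1.1017) x3=(0.9988, -0.0517, 0.5057)
step 13: x0=(-0.9543, -1.5850, -1.3893) x1=(0.1192, 1.6654, 0.2999) x2=(1.9849, 0.5564, 1.1003) x3=(0.9927, -0.0752, 0.4765)
step 14: x0=(-0.9436, -1.6004, -1.3889) x1=(0.1355, 1.6679, 0.3250) x2=(2.0087, 0.5535, 1.0991) x3=(0.9863, -0.0992, 0.4469)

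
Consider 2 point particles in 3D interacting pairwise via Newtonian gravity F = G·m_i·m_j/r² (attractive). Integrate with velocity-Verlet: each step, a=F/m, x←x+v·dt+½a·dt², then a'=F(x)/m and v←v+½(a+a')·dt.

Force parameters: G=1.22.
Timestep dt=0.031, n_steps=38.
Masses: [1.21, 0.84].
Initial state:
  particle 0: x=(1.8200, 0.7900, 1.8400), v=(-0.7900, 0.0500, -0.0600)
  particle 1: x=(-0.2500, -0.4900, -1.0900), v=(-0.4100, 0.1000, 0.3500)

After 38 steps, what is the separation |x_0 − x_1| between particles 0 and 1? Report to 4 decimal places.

3.0433

step 0: x0=(1.8200, 0.7900, 1.8400) x1=(-0.2500, -0.4900, -1.0900)
step 1: x0=(1.7955, 0.7915, 1.8381) x1=(-0.2627, -0.4869, -1.0791)
step 2: x0=(1.7709, 0.7931, 1.8362) x1=(-0.2753, -0.4837, -1.0681)
step 3: x0=(1.7464, 0.7945, 1.8342) x1=(-0.2879, -0.4806, -1.0571)
step 4: x0=(1.7217, 0.7960, 1.8321) x1=(-0.3004, -0.4773, -1.0460)
step 5: x0=(1.6971, 0.7975, 1.8300) x1=(-0.3129, -0.4741, -1.0348)
step 6: x0=(1.6724, 0.7989, 1.8279) x1=(-0.3253, -0.4708, -1.0235)
step 7: x0=(1.6477, 0.8003, 1.8257) x1=(-0.3376, -0.4675, -1.0122)
step 8: x0=(1.6229, 0.8016, 1.8234) x1=(-0.3499, -0.4641, -1.0007)
step 9: x0=(1.5981, 0.8030, 1.8211) x1=(-0.3622, -0.4607, -0.9892)
step 10: x0=(1.5732, 0.8043, 1.8187) x1=(-0.3744, -0.4573, -0.9776)
step 11: x0=(1.5483, 0.8056, 1.8163) x1=(-0.3865, -0.4538, -0.9659)
step 12: x0=(1.5234, 0.8069, 1.8138) x1=(-0.3986, -0.4503, -0.9542)
step 13: x0=(1.4984, 0.8081, 1.8112) x1=(-0.4106, -0.4468, -0.9423)
step 14: x0=(1.4734, 0.8093, 1.8086) x1=(-0.4225, -0.4432, -0.9304)
step 15: x0=(1.4483, 0.8105, 1.8059) x1=(-0.4344, -0.4396, -0.9184)
step 16: x0=(1.4232, 0.8117, 1.8032) x1=(-0.4463, -0.4359, -0.9063)
step 17: x0=(1.3981, 0.8128, 1.8004) x1=(-0.4580, -0.4322, -0.8941)
step 18: x0=(1.3729, 0.8139, 1.7976) x1=(-0.4697, -0.4285, -0.8818)
step 19: x0=(1.3477, 0.8150, 1.7946) x1=(-0.4814, -0.4247, -0.8694)
step 20: x0=(1.3224, 0.8160, 1.7917) x1=(-0.4930, -0.4208, -0.8570)
step 21: x0=(1.2971, 0.8170, 1.7886) x1=(-0.5045, -0.4170, -0.8444)
step 22: x0=(1.2717, 0.8180, 1.7855) x1=(-0.5160, -0.4130, -0.8318)
step 23: x0=(1.2463, 0.8190, 1.7823) x1=(-0.5274, -0.4091, -0.8190)
step 24: x0=(1.2209, 0.8199, 1.7791) x1=(-0.5387, -0.4051, -0.8062)
step 25: x0=(1.1954, 0.8208, 1.7758) x1=(-0.5499, -0.4010, -0.7932)
step 26: x0=(1.1699, 0.8216, 1.7724) x1=(-0.5611, -0.3969, -0.7802)
step 27: x0=(1.1443, 0.8225, 1.7690) x1=(-0.5723, -0.3928, -0.7671)
step 28: x0=(1.1186, 0.8233, 1.7654) x1=(-0.5833, -0.3886, -0.7538)
step 29: x0=(1.0929, 0.8240, 1.7619) x1=(-0.5943, -0.3844, -0.7405)
step 30: x0=(1.0672, 0.8247, 1.7582) x1=(-0.6053, -0.3801, -0.7271)
step 31: x0=(1.0414, 0.8254, 1.7545) x1=(-0.6161, -0.3757, -0.7135)
step 32: x0=(1.0156, 0.8261, 1.7507) x1=(-0.6269, -0.3713, -0.6999)
step 33: x0=(0.9897, 0.8267, 1.7468) x1=(-0.6376, -0.3669, -0.6861)
step 34: x0=(0.9638, 0.8273, 1.7428) x1=(-0.6482, -0.3624, -0.6722)
step 35: x0=(0.9378, 0.8278, 1.7388) x1=(-0.6588, -0.3578, -0.6583)
step 36: x0=(0.9118, 0.8283, 1.7347) x1=(-0.6693, -0.3532, -0.6442)
step 37: x0=(0.8857, 0.8288, 1.7305) x1=(-0.6797, -0.3485, -0.6300)
step 38: x0=(0.8596, 0.8292, 1.7262) x1=(-0.6900, -0.3438, -0.6156)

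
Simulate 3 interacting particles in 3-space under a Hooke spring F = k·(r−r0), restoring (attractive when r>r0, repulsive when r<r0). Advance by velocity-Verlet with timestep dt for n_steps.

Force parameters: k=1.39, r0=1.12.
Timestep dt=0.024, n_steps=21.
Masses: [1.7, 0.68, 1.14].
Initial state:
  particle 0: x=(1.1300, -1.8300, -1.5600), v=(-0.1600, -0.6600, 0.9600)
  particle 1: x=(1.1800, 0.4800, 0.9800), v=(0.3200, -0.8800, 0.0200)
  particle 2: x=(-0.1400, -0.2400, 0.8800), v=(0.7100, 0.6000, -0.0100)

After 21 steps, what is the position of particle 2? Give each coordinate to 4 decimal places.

(0.3497, -0.0930, 0.6643)

step 0: x0=(1.1300, -1.8300, -1.5600) x1=(1.1800, 0.4800, 0.9800) x2=(-0.1400, -0.2400, 0.8800)
step 1: x0=(1.1260, -1.8452, -1.5362) x1=(1.1875, 0.4579, 0.9795) x2=(-0.1226, -0.2259, 0.8792)
step 2: x0=(1.1216, -1.8592, -1.5108) x1=(1.1945, 0.4337, 0.9769) x2=(-0.1043, -0.2124, 0.8773)
step 3: x0=(1.1169, -1.8720, -1.4840) x1=(1.2011, 0.4075, 0.9723) x2=(-0.0853, -0.1996, 0.8744)
step 4: x0=(1.1118, -1.8836, -1.4556) x1=(1.2074, 0.3795, 0.9659) x2=(-0.0656, -0.1874, 0.8704)
step 5: x0=(1.1064, -1.8939, -1.4259) x1=(1.2132, 0.3495, 0.9574) x2=(-0.0451, -0.1759, 0.8654)
step 6: x0=(1.1007, -1.9031, -1.3946) x1=(1.2187, 0.3177, 0.9472) x2=(-0.0240, -0.1651, 0.8594)
step 7: x0=(1.0947, -1.9110, -1.3620) x1=(1.2239, 0.2840, 0.9351) x2=(-0.0022, -0.1550, 0.8524)
step 8: x0=(1.0884, -1.9178, -1.3280) x1=(1.2288, 0.2486, 0.9212) x2=(0.0201, -0.1457, 0.8444)
step 9: x0=(1.0818, -1.9233, -1.2928) x1=(1.2334, 0.2116, 0.9056) x2=(0.0431, -0.1371, 0.8355)
step 10: x0=(1.0750, -1.9277, -1.2562) x1=(1.2378, 0.1729, 0.8884) x2=(0.0665, -0.1292, 0.8256)
step 11: x0=(1.0679, -1.9310, -1.2184) x1=(1.2419, 0.1326, 0.8696) x2=(0.0905, -0.1222, 0.8148)
step 12: x0=(1.0606, -1.9331, -1.1794) x1=(1.2458, 0.0908, 0.8493) x2=(0.1150, -0.1159, 0.8032)
step 13: x0=(1.0531, -1.9342, -1.1392) x1=(1.2496, 0.0475, 0.8275) x2=(0.1398, -0.1103, 0.7907)
step 14: x0=(1.0453, -1.9341, -1.0979) x1=(1.2532, 0.0028, 0.8043) x2=(0.1651, -0.1056, 0.7774)
step 15: x0=(1.0374, -1.9330, -1.0556) x1=(1.2567, -0.0432, 0.7798) x2=(0.1907, -0.1016, 0.7633)
step 16: x0=(1.0293, -1.9309, -1.0123) x1=(1.2602, -0.0904, 0.7541) x2=(0.2166, -0.0983, 0.7485)
step 17: x0=(1.0211, -1.9278, -0.9680) x1=(1.2635, -0.1390, 0.7271) x2=(0.2428, -0.0958, 0.7329)
step 18: x0=(1.0127, -1.9238, -0.9229) x1=(1.2668, -0.1886, 0.6991) x2=(0.2692, -0.0941, 0.7167)
step 19: x0=(1.0042, -1.9188, -0.8769) x1=(1.2701, -0.2394, 0.6701) x2=(0.2959, -0.0930, 0.6998)
step 20: x0=(0.9955, -1.9130, -0.8301) x1=(1.2734, -0.2912, 0.6401) x2=(0.3227, -0.0927, 0.6823)
step 21: x0=(0.9868, -1.9063, -0.7826) x1=(1.2767, -0.3439, 0.6093) x2=(0.3497, -0.0930, 0.6643)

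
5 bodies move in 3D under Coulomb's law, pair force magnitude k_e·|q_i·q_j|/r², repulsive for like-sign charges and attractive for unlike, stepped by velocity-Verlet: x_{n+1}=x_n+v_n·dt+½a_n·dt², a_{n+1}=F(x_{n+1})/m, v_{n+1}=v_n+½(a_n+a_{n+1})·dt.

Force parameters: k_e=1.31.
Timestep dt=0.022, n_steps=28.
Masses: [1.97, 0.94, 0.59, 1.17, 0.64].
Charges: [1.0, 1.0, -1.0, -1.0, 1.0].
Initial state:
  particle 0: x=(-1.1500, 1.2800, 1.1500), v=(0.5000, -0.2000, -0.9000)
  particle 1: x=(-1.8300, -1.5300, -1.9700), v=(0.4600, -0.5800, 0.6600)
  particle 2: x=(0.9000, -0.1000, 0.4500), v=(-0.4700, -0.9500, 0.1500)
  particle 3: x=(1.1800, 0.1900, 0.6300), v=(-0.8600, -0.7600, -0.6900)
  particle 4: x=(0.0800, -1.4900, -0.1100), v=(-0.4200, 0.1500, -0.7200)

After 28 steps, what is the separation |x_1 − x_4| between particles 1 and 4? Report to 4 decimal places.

step 0: x0=(-1.1500, 1.2800, 1.1500) x1=(-1.8300, -1.5300, -1.9700) x2=(0.9000, -0.1000, 0.4500) x3=(1.1800, 0.1900, 0.6300) x4=(0.0800, -1.4900, -0.1100)
step 1: x0=(-1.1390, 1.2756, 1.1302) x1=(-1.8199, -1.5428, -1.9555) x2=(0.8877, -0.1228, 0.4521) x3=(1.1619, 0.1742, 0.6154) x4=(0.0710, -1.4865, -0.1257)
step 2: x0=(-1.1279, 1.2712, 1.1104) x1=(-1.8098, -1.5555, -1.9411) x2=(0.8715, -0.1498, 0.4520) x3=(1.1454, 0.1602, 0.6018) x4=(0.0623, -1.4827, -0.1412)
step 3: x0=(-1.1167, 1.2668, 1.0906) x1=(-1.7997, -1.5683, -1.9266) x2=(0.8515, -0.1808, 0.4498) x3=(1.1305, 0.1481, 0.5891) x4=(0.0542, -1.4784, -0.1564)
step 4: x0=(-1.1054, 1.2623, 1.0708) x1=(-1.7897, -1.5810, -1.9123) x2=(0.8279, -0.2159, 0.4459) x3=(1.1171, 0.1379, 0.5771) x4=(0.0464, -1.4738, -0.1713)
step 5: x0=(-1.0941, 1.2579, 1.0510) x1=(-1.7797, -1.5938, -1.8980) x2=(0.8010, -0.2549, 0.4405) x3=(1.1050, 0.1294, 0.5658) x4=(0.0391, -1.4687, -0.1859)
step 6: x0=(-1.0827, 1.2534, 1.0312) x1=(-1.7697, -1.6065, -1.8837) x2=(0.7712, -0.2972, 0.4339) x3=(1.0940, 0.1224, 0.5549) x4=(0.0323, -1.4633, -0.2001)
step 7: x0=(-1.0712, 1.2489, 1.0115) x1=(-1.7597, -1.6192, -1.8695) x2=(0.7388, -0.3427, 0.4263) x3=(1.0839, 0.1168, 0.5445) x4=(0.0259, -1.4574, -0.2141)
step 8: x0=(-1.0596, 1.2444, 0.9917) x1=(-1.7497, -1.6320, -1.8553) x2=(0.7042, -0.3909, 0.4178) x3=(1.0746, 0.1123, 0.5342) x4=(0.0201, -1.4510, -0.2277)
step 9: x0=(-1.0480, 1.2399, 0.9719) x1=(-1.7398, -1.6447, -1.8412) x2=(0.6676, -0.4415, 0.4085) x3=(1.0659, 0.1088, 0.5242) x4=(0.0148, -1.4442, -0.2409)
step 10: x0=(-1.0363, 1.2354, 0.9521) x1=(-1.7299, -1.6575, -1.8271) x2=(0.6291, -0.4943, 0.3986) x3=(1.0577, 0.1061, 0.5143) x4=(0.0100, -1.4368, -0.2536)
step 11: x0=(-1.0245, 1.2308, 0.9324) x1=(-1.7201, -1.6702, -1.8131) x2=(0.5891, -0.5490, 0.3881) x3=(1.0498, 0.1042, 0.5045) x4=(0.0058, -1.4289, -0.2659)
step 12: x0=(-1.0126, 1.2262, 0.9126) x1=(-1.7102, -1.6830, -1.7992) x2=(0.5477, -0.6054, 0.3769) x3=(1.0423, 0.1029, 0.4948) x4=(0.0022, -1.4205, -0.2777)
step 13: x0=(-1.0007, 1.2217, 0.8928) x1=(-1.7004, -1.6958, -1.7852) x2=(0.5049, -0.6634, 0.3651) x3=(1.0350, 0.1020, 0.4851) x4=(-0.0008, -1.4114, -0.2889)
step 14: x0=(-0.9887, 1.2170, 0.8731) x1=(-1.6906, -1.7085, -1.7714) x2=(0.4609, -0.7228, 0.3526) x3=(1.0279, 0.1016, 0.4755) x4=(-0.0031, -1.4017, -0.2995)
step 15: x0=(-0.9766, 1.2124, 0.8533) x1=(-1.6809, -1.7213, -1.7575) x2=(0.4156, -0.7837, 0.3393) x3=(1.0208, 0.1016, 0.4658) x4=(-0.0047, -1.3912, -0.3093)
step 16: x0=(-0.9645, 1.2077, 0.8336) x1=(-1.6712, -1.7341, -1.7437) x2=(0.3692, -0.8459, 0.3252) x3=(1.0139, 0.1018, 0.4562) x4=(-0.0056, -1.3800, -0.3183)
step 17: x0=(-0.9522, 1.2030, 0.8139) x1=(-1.6615, -1.7469, -1.7300) x2=(0.3217, -0.9094, 0.3100) x3=(1.0070, 0.1024, 0.4465) x4=(-0.0056, -1.3680, -0.3262)
step 18: x0=(-0.9399, 1.1983, 0.7941) x1=(-1.6519, -1.7597, -1.7163) x2=(0.2730, -0.9742, 0.2935) x3=(1.0001, 0.1031, 0.4368) x4=(-0.0048, -1.3551, -0.3330)
step 19: x0=(-0.9276, 1.1935, 0.7744) x1=(-1.6423, -1.7725, -1.7026) x2=(0.2232, -1.0402, 0.2756) x3=(0.9932, 0.1040, 0.4271) x4=(-0.0031, -1.3413, -0.3382)
step 20: x0=(-0.9151, 1.1888, 0.7547) x1=(-1.6327, -1.7854, -1.6890) x2=(0.1722, -1.1075, 0.2557) x3=(0.9863, 0.1051, 0.4174) x4=(-0.0005, -1.3266, -0.3416)
step 21: x0=(-0.9026, 1.1840, 0.7350) x1=(-1.6231, -1.7982, -1.6753) x2=(0.1202, -1.1758, 0.2335) x3=(0.9793, 0.1063, 0.4076) x4=(0.0031, -1.3109, -0.3428)
step 22: x0=(-0.8900, 1.1791, 0.7153) x1=(-1.6136, -1.8111, -1.6618) x2=(0.0672, -1.2451, 0.2084) x3=(0.9722, 0.1077, 0.3978) x4=(0.0076, -1.2945, -0.3412)
step 23: x0=(-0.8774, 1.1743, 0.6956) x1=(-1.6041, -1.8240, -1.6482) x2=(0.0134, -1.3150, 0.1796) x3=(0.9650, 0.1091, 0.3879) x4=(0.0127, -1.2776, -0.3361)
step 24: x0=(-0.8647, 1.1694, 0.6760) x1=(-1.5946, -1.8369, -1.6346) x2=(-0.0407, -1.3847, 0.1467) x3=(0.9577, 0.1106, 0.3780) x4=(0.0182, -1.2608, -0.3272)
step 25: x0=(-0.8519, 1.1645, 0.6563) x1=(-1.5851, -1.8499, -1.6211) x2=(-0.0946, -1.4535, 0.1094) x3=(0.9503, 0.1121, 0.3681) x4=(0.0236, -1.2449, -0.3142)
step 26: x0=(-0.8391, 1.1596, 0.6366) x1=(-1.5756, -1.8629, -1.6075) x2=(-0.1478, -1.5206, 0.0680) x3=(0.9428, 0.1136, 0.3581) x4=(0.0283, -1.2306, -0.2973)
step 27: x0=(-0.8262, 1.1547, 0.6170) x1=(-1.5661, -1.8759, -1.5939) x2=(-0.1998, -1.5852, 0.0233) x3=(0.9351, 0.1152, 0.3480) x4=(0.0320, -1.2184, -0.2773)
step 28: x0=(-0.8132, 1.1497, 0.5973) x1=(-1.5566, -1.8890, -1.5803) x2=(-0.2504, -1.6472, -0.0239) x3=(0.9273, 0.1168, 0.3379) x4=(0.0345, -1.2085, -0.2551)

2.1796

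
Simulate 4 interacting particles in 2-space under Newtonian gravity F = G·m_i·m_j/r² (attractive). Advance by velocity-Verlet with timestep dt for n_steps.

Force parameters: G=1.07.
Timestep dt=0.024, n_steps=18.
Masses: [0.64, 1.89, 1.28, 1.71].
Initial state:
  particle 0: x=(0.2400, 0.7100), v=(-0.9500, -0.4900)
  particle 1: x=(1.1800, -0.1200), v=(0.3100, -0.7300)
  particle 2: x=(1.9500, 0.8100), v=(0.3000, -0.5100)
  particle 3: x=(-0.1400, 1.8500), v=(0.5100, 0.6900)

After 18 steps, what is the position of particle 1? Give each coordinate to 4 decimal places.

step 0: x0=(0.2400, 0.7100) x1=(1.1800, -0.1200) x2=(1.9500, 0.8100) x3=(-0.1400, 1.8500)
step 1: x0=(0.2175, 0.6983) x1=(1.1875, -0.1372) x2=(1.9568, 0.7975) x3=(-0.1276, 1.8663)
step 2: x0=(0.1956, 0.6869) x1=(1.1950, -0.1536) x2=(1.9628, 0.7844) x3=(-0.1149, 1.8821)
step 3: x0=(0.1743, 0.6758) x1=(1.2026, -0.1693) x2=(1.9680, 0.7709) x3=(-0.1019, 1.8975)
step 4: x0=(0.1536, 0.6648) x1=(1.2102, -0.1843) x2=(1.9724, 0.7568) x3=(-0.0886, 1.9123)
step 5: x0=(0.1335, 0.6542) x1=(1.2180, -0.1986) x2=(1.9760, 0.7421) x3=(-0.0750, 1.9267)
step 6: x0=(0.1140, 0.6437) x1=(1.2258, -0.2122) x2=(1.9788, 0.7270) x3=(-0.0611, 1.9406)
step 7: x0=(0.0951, 0.6336) x1=(1.2337, -0.2251) x2=(1.9809, 0.7113) x3=(-0.0471, 1.9541)
step 8: x0=(0.0769, 0.6237) x1=(1.2418, -0.2373) x2=(1.9822, 0.6950) x3=(-0.0328, 1.9671)
step 9: x0=(0.0592, 0.6141) x1=(1.2499, -0.2489) x2=(1.9827, 0.6782) x3=(-0.0182, 1.9797)
step 10: x0=(0.0422, 0.6047) x1=(1.2582, -0.2597) x2=(1.9824, 0.6609) x3=(-0.0035, 1.9918)
step 11: x0=(0.0258, 0.5955) x1=(1.2666, -0.2699) x2=(1.9814, 0.6430) x3=(0.0115, 2.0035)
step 12: x0=(0.0100, 0.5867) x1=(1.2751, -0.2794) x2=(1.9795, 0.6245) x3=(0.0267, 2.0148)
step 13: x0=(-0.0052, 0.5780) x1=(1.2838, -0.2881) x2=(1.9769, 0.6054) x3=(0.0420, 2.0256)
step 14: x0=(-0.0197, 0.5696) x1=(1.2927, -0.2961) x2=(1.9734, 0.5857) x3=(0.0575, 2.0360)
step 15: x0=(-0.0336, 0.5614) x1=(1.3018, -0.3035) x2=(1.9692, 0.5653) x3=(0.0733, 2.0460)
step 16: x0=(-0.0470, 0.5535) x1=(1.3110, -0.3100) x2=(1.9641, 0.5443) x3=(0.0891, 2.0556)
step 17: x0=(-0.0597, 0.5457) x1=(1.3205, -0.3159) x2=(1.9581, 0.5226) x3=(0.1052, 2.0648)
step 18: x0=(-0.0717, 0.5382) x1=(1.3302, -0.3209) x2=(1.9513, 0.5002) x3=(0.1214, 2.0736)

(1.3302, -0.3209)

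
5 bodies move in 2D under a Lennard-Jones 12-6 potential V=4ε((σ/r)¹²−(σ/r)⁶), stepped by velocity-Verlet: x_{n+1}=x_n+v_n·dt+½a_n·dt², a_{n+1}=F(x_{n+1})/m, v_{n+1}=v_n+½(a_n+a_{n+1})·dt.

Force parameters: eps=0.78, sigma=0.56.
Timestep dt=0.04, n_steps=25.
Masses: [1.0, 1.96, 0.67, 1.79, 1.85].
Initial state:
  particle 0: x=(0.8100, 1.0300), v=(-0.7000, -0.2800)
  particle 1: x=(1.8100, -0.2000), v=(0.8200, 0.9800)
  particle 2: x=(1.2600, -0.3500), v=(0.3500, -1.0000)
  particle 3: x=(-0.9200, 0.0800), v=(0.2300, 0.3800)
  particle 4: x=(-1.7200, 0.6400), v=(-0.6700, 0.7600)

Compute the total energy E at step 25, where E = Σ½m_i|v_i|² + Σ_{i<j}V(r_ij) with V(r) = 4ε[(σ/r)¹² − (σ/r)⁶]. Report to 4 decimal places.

3.1308

step 0: x0=(0.8100, 1.0300) x1=(1.8100, -0.2000) x2=(1.2600, -0.3500) x3=(-0.9200, 0.0800) x4=(-1.7200, 0.6400)
step 1: x0=(0.7820, 1.0188) x1=(1.8521, -0.1583) x2=(1.2469, -0.3973) x3=(-0.9110, 0.0954) x4=(-1.7466, 0.6702)
step 2: x0=(0.7541, 1.0074) x1=(1.8924, -0.1172) x2=(1.2386, -0.4427) x3=(-0.9024, 0.1110) x4=(-1.7728, 0.7002)
step 3: x0=(0.7261, 0.9960) x1=(1.9305, -0.0772) x2=(1.2369, -0.4847) x3=(-0.8941, 0.1268) x4=(-1.7987, 0.7301)
step 4: x0=(0.6982, 0.9845) x1=(1.9672, -0.0381) x2=(1.2394, -0.5241) x3=(-0.8860, 0.1428) x4=(-1.8245, 0.7597)
step 5: x0=(0.6704, 0.9730) x1=(2.0030, 0.0005) x2=(1.2444, -0.5618) x3=(-0.8780, 0.1589) x4=(-1.8500, 0.7893)
step 6: x0=(0.6425, 0.9614) x1=(2.0382, 0.0387) x2=(1.2509, -0.5984) x3=(-0.8702, 0.1750) x4=(-1.8754, 0.8187)
step 7: x0=(0.6147, 0.9498) x1=(2.0731, 0.0767) x2=(1.2583, -0.6341) x3=(-0.8625, 0.1913) x4=(-1.9007, 0.8481)
step 8: x0=(0.5868, 0.9381) x1=(2.1079, 0.1145) x2=(1.2663, -0.6694) x3=(-0.8549, 0.2077) x4=(-1.9258, 0.8774)
step 9: x0=(0.5589, 0.9264) x1=(2.1424, 0.1521) x2=(1.2746, -0.7042) x3=(-0.8474, 0.2241) x4=(-1.9509, 0.9067)
step 10: x0=(0.5311, 0.9147) x1=(2.1769, 0.1897) x2=(1.2831, -0.7388) x3=(-0.8399, 0.2406) x4=(-1.9760, 0.9359)
step 11: x0=(0.5032, 0.9029) x1=(2.2114, 0.2273) x2=(1.2918, -0.7732) x3=(-0.8325, 0.2571) x4=(-2.0009, 0.9651)
step 12: x0=(0.4753, 0.8910) x1=(2.2457, 0.2648) x2=(1.3006, -0.8075) x3=(-0.8250, 0.2736) x4=(-2.0258, 0.9942)
step 13: x0=(0.4473, 0.8791) x1=(2.2801, 0.3023) x2=(1.3094, -0.8417) x3=(-0.8176, 0.2902) x4=(-2.0507, 1.0234)
step 14: x0=(0.4192, 0.8672) x1=(2.3144, 0.3397) x2=(1.3183, -0.8758) x3=(-0.8102, 0.3068) x4=(-2.0756, 1.0525)
step 15: x0=(0.3911, 0.8552) x1=(2.3487, 0.3772) x2=(1.3272, -0.9098) x3=(-0.8027, 0.3235) x4=(-2.1004, 1.0816)
step 16: x0=(0.3628, 0.8432) x1=(2.3830, 0.4146) x2=(1.3361, -0.9438) x3=(-0.7952, 0.3402) x4=(-2.1252, 1.1107)
step 17: x0=(0.3344, 0.8311) x1=(2.4173, 0.4520) x2=(1.3451, -0.9778) x3=(-0.7876, 0.3570) x4=(-2.1499, 1.1397)
step 18: x0=(0.3058, 0.8188) x1=(2.4516, 0.4894) x2=(1.3540, -1.0117) x3=(-0.7799, 0.3739) x4=(-2.1747, 1.1688)
step 19: x0=(0.2769, 0.8065) x1=(2.4859, 0.5269) x2=(1.3630, -1.0457) x3=(-0.7721, 0.3908) x4=(-2.1994, 1.1978)
step 20: x0=(0.2476, 0.7940) x1=(2.5202, 0.5643) x2=(1.3720, -1.0796) x3=(-0.7641, 0.4078) x4=(-2.2241, 1.2269)
step 21: x0=(0.2179, 0.7813) x1=(2.5545, 0.6017) x2=(1.3809, -1.1135) x3=(-0.7558, 0.4249) x4=(-2.2488, 1.2559)
step 22: x0=(0.1876, 0.7684) x1=(2.5887, 0.6391) x2=(1.3899, -1.1473) x3=(-0.7472, 0.4421) x4=(-2.2735, 1.2849)
step 23: x0=(0.1564, 0.7552) x1=(2.6230, 0.6765) x2=(1.3989, -1.1812) x3=(-0.7381, 0.4595) x4=(-2.2982, 1.3140)
step 24: x0=(0.1239, 0.7416) x1=(2.6573, 0.7139) x2=(1.4078, -1.2150) x3=(-0.7284, 0.4772) x4=(-2.3228, 1.3430)
step 25: x0=(0.0898, 0.7275) x1=(2.6915, 0.7513) x2=(1.4168, -1.2489) x3=(-0.7176, 0.4951) x4=(-2.3475, 1.3720)
step 0 velocities: v0=(-0.7000, -0.2800) v1=(0.8200, 0.9800) v2=(0.3500, -1.0000) v3=(0.2300, 0.3800) v4=(-0.6700, 0.7600)
step 0: KE=3.3865, PE=-0.4112, E=2.9753
step 25 velocities: v0=(-0.8848, -0.3627) v1=(0.8566, 0.9351) v2=(0.2241, -0.8461) v3=(0.2851, 0.4536) v4=(-0.6165, 0.7253)
step 25: KE=3.3848, PE=-0.2540, E=3.1308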